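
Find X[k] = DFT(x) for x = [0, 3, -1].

X[k] = Σ(n=0 to 2) x[n] · ω_3^(nk)
where ω_3 = e^(-2πi/3)

Computing each X[k]:
X[0] = 2
X[1] = -1.0000-3.4641i
X[2] = -1.0000+3.4641i

X = [2, -1.0000-3.4641i, -1.0000+3.4641i]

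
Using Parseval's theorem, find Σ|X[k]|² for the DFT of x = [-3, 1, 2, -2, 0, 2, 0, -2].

Parseval: Σ|x[n]|² = (1/N)Σ|X[k]|², so Σ|X[k]|² = N·Σ|x[n]|² = 8·26.0000

Σ|X[k]|² = N·Σ|x[n]|² = 8·26.0000 = 208.0000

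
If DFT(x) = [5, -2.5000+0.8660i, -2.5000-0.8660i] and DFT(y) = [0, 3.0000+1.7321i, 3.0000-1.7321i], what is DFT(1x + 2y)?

By linearity: DFT(1x + 2y) = 1·DFT(x) + 2·DFT(y)
= 1·[5, -2.5000+0.8660i, -2.5000-0.8660i] + 2·[0, 3.0000+1.7321i, 3.0000-1.7321i]

Computing element-wise:
Z[0] = 1·(5) + 2·(0) = 5
Z[1] = 1·(-2.5000+0.8660i) + 2·(3.0000+1.7321i) = 3.5000+4.3302i
Z[2] = 1·(-2.5000-0.8660i) + 2·(3.0000-1.7321i) = 3.5000-4.3302i

DFT(1x + 2y) = 1·X + 2·Y = [5, 3.5000+4.3302i, 3.5000-4.3302i]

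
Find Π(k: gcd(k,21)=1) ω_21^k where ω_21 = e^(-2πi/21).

The primitive 21st roots of unity are ω_21^k for k coprime to 21: k ∈ {1, 2, 4, 5, 8, 10, 11, 13, 16, 17, 19, 20}
Their product equals the constant term of the cyclotomic polynomial Φ_21(x) up to sign.
For n ≥ 3, the product of all primitive nth roots of unity is 1. (For n=1 it is 1; for n=2 it is -1.)

1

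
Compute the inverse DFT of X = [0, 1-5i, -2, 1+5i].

x[n] = (1/4) Σ(k=0 to 3) X[k] · e^(2πikn/4)

Computing each x[n]:
x[0] = 0
x[1] = 3
x[2] = -1
x[3] = -2

x = [0, 3, -1, -2]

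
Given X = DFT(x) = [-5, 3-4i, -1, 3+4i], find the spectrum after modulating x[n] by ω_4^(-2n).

Modulation property: DFT(ω_4^(-2n)·x[n]) = X[(k-2) mod 4], so circularly shift X by 2 positions.

X[k-2] = [-1, 3+4i, -5, 3-4i]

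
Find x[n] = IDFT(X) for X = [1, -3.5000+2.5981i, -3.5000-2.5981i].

x[n] = (1/3) Σ(k=0 to 2) X[k] · e^(2πikn/3)

Computing each x[n]:
x[0] = -2
x[1] = 0
x[2] = 3

x = [-2, 0, 3]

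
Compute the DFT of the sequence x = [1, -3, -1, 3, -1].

X[k] = Σ(n=0 to 4) x[n] · ω_5^(nk)
where ω_5 = e^(-2πi/5)

Computing each X[k]:
X[0] = -1
X[1] = -1.8541+4.2533i
X[2] = 4.8541-2.6287i
X[3] = 4.8541+2.6287i
X[4] = -1.8541-4.2533i

X = [-1, -1.8541+4.2533i, 4.8541-2.6287i, 4.8541+2.6287i, -1.8541-4.2533i]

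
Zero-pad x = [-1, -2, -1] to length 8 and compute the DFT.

Original 3-point DFT: [-4, 0.5000+0.8660i, 0.5000-0.8660i]
Zero-padded 8-point DFT provides frequency interpolation.

DFT_8([x, 0, ...]) = [-4, -2.4142+2.4142i, 2i, 0.4142+0.4142i, 0, 0.4142-0.4142i, -2i, -2.4142-2.4142i]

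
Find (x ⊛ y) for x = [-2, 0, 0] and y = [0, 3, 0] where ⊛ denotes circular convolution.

(x ⊛ y)[n] = Σ(m=0 to 2) x[m] · y[(n-m) mod 3]

Computing each output sample:
(x ⊛ y)[0] = 0
(x ⊛ y)[1] = -6
(x ⊛ y)[2] = 0

x ⊛ y = [0, -6, 0]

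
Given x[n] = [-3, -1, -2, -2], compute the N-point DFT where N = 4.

X[k] = Σ(n=0 to 3) x[n] · ω_4^(nk)
where ω_4 = e^(-2πi/4)

Computing each X[k]:
X[0] = -8
X[1] = -1-1i
X[2] = -2
X[3] = -1+1i

X = [-8, -1-1i, -2, -1+1i]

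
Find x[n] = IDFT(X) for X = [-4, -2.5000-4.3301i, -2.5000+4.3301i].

x[n] = (1/3) Σ(k=0 to 2) X[k] · e^(2πikn/3)

Computing each x[n]:
x[0] = -3
x[1] = 2
x[2] = -3

x = [-3, 2, -3]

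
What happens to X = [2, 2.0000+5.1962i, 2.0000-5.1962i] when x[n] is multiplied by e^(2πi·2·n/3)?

Modulation property: DFT(ω_3^(-2n)·x[n]) = X[(k-2) mod 3], so circularly shift X by 2 positions.

X[k-2] = [2.0000+5.1962i, 2.0000-5.1962i, 2]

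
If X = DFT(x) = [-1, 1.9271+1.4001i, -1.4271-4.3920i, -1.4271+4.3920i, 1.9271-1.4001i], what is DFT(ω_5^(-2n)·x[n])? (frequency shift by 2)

Modulation property: DFT(ω_5^(-2n)·x[n]) = X[(k-2) mod 5], so circularly shift X by 2 positions.

X[k-2] = [-1.4271+4.3920i, 1.9271-1.4001i, -1, 1.9271+1.4001i, -1.4271-4.3920i]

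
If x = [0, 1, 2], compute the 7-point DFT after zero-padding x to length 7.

Original 3-point DFT: [3, -1.5000+0.8660i, -1.5000-0.8660i]
Zero-padded 7-point DFT provides frequency interpolation.

DFT_7([x, 0, ...]) = [3, 0.1784-2.7317i, -2.0245-0.1072i, 0.3460+1.1298i, 0.3460-1.1298i, -2.0245+0.1072i, 0.1784+2.7317i]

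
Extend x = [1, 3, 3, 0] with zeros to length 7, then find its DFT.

Original 4-point DFT: [7, -2-3i, 1, -2+3i]
Zero-padded 7-point DFT provides frequency interpolation.

DFT_7([x, 0, ...]) = [7, 2.2029-5.2703i, -2.3705-1.6231i, 0.1676+1.0438i, 0.1676-1.0438i, -2.3705+1.6231i, 2.2029+5.2703i]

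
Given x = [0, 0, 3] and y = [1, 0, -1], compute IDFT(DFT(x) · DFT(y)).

(x ⊛ y)[n] = Σ(m=0 to 2) x[m] · y[(n-m) mod 3]

Computing each output sample:
(x ⊛ y)[0] = 0
(x ⊛ y)[1] = -3
(x ⊛ y)[2] = 3

x ⊛ y = [0, -3, 3]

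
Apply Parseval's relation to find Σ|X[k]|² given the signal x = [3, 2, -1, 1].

Parseval: Σ|x[n]|² = (1/N)Σ|X[k]|², so Σ|X[k]|² = N·Σ|x[n]|² = 4·15.0000

Σ|X[k]|² = N·Σ|x[n]|² = 4·15.0000 = 60.0000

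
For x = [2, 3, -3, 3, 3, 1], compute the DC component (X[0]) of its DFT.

X[0] = Σ(n=0 to 5) x[n] · ω_6^0 = Σ x[n]
= (2) + (3) + (-3) + (3) + (3) + (1)

X[0] = 9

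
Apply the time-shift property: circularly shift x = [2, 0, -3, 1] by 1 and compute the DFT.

Time shift by 1: X_shifted[k] = ω_4^(1k) · X[k]
Shifted x = [1, 2, 0, -3]

DFT(x[n-1]) = [0, 1-5i, 2, 1+5i]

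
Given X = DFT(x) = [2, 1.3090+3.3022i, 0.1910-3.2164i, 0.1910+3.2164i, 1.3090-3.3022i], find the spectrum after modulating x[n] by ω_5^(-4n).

Modulation property: DFT(ω_5^(-4n)·x[n]) = X[(k-4) mod 5], so circularly shift X by 4 positions.

X[k-4] = [1.3090+3.3022i, 0.1910-3.2164i, 0.1910+3.2164i, 1.3090-3.3022i, 2]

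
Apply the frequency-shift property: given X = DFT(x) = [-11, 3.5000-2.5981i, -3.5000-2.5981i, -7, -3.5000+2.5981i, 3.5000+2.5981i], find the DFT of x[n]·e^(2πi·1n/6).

Modulation property: DFT(ω_6^(-1n)·x[n]) = X[(k-1) mod 6], so circularly shift X by 1 positions.

X[k-1] = [3.5000+2.5981i, -11, 3.5000-2.5981i, -3.5000-2.5981i, -7, -3.5000+2.5981i]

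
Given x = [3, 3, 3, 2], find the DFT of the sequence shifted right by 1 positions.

Time shift by 1: X_shifted[k] = ω_4^(1k) · X[k]
Shifted x = [2, 3, 3, 3]

DFT(x[n-1]) = [11, -1, -1, -1]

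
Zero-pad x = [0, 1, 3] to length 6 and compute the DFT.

Original 3-point DFT: [4, -2.0000+1.7321i, -2.0000-1.7321i]
Zero-padded 6-point DFT provides frequency interpolation.

DFT_6([x, 0, ...]) = [4, -1.0000-3.4641i, -2.0000+1.7321i, 2, -2.0000-1.7321i, -1.0000+3.4641i]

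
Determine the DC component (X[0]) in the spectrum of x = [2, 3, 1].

X[0] = Σ(n=0 to 2) x[n] · ω_3^0 = Σ x[n]
= (2) + (3) + (1)

X[0] = 6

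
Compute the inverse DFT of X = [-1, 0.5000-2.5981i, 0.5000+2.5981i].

x[n] = (1/3) Σ(k=0 to 2) X[k] · e^(2πikn/3)

Computing each x[n]:
x[0] = 0
x[1] = 1
x[2] = -2

x = [0, 1, -2]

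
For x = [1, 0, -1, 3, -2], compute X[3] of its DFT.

X[3] = Σ(n=0 to 4) x[n] · ω_5^(3n) where ω_5 = e^(-2πi/5)
= (1)·ω_5^0 + (0)·ω_5^3 + (-1)·ω_5^6 + (3)·ω_5^9 + (-2)·ω_5^12

X[3] = 3.2361+4.9798i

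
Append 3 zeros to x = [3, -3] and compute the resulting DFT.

Original 2-point DFT: [0, 6]
Zero-padded 5-point DFT provides frequency interpolation.

DFT_5([x, 0, ...]) = [0, 2.0729+2.8532i, 5.4271+1.7634i, 5.4271-1.7634i, 2.0729-2.8532i]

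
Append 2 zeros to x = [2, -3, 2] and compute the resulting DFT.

Original 3-point DFT: [1, 2.5000+4.3301i, 2.5000-4.3301i]
Zero-padded 5-point DFT provides frequency interpolation.

DFT_5([x, 0, ...]) = [1, -0.5451+1.6776i, 5.0451+3.6655i, 5.0451-3.6655i, -0.5451-1.6776i]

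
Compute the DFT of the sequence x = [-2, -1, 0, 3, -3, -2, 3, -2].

X[k] = Σ(n=0 to 7) x[n] · ω_8^(nk)
where ω_8 = e^(-2πi/8)

Computing each X[k]:
X[0] = -4
X[1] = -1.8284-1.2426i
X[2] = -8+4i
X[3] = 3.8284-7.2426i
X[4] = 0
X[5] = 3.8284+7.2426i
X[6] = -8-4i
X[7] = -1.8284+1.2426i

X = [-4, -1.8284-1.2426i, -8+4i, 3.8284-7.2426i, 0, 3.8284+7.2426i, -8-4i, -1.8284+1.2426i]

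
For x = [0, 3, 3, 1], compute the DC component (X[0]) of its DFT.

X[0] = Σ(n=0 to 3) x[n] · ω_4^0 = Σ x[n]
= (0) + (3) + (3) + (1)

X[0] = 7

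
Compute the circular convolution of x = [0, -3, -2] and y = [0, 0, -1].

(x ⊛ y)[n] = Σ(m=0 to 2) x[m] · y[(n-m) mod 3]

Computing each output sample:
(x ⊛ y)[0] = 3
(x ⊛ y)[1] = 2
(x ⊛ y)[2] = 0

x ⊛ y = [3, 2, 0]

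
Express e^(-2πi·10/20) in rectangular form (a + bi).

ω_20^10 = e^(-2πi·10/20)
= cos(-2π·10/20) + i·sin(-2π·10/20)
= cos(-20π/20) + i·sin(-20π/20)

ω_20^10 = cos(-20π/20) + i·sin(-20π/20) = -1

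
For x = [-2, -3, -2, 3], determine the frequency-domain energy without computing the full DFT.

Parseval: Σ|x[n]|² = (1/N)Σ|X[k]|², so Σ|X[k]|² = N·Σ|x[n]|² = 4·26.0000

Σ|X[k]|² = N·Σ|x[n]|² = 4·26.0000 = 104.0000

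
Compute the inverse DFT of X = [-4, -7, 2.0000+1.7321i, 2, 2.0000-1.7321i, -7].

x[n] = (1/6) Σ(k=0 to 5) X[k] · e^(2πikn/6)

Computing each x[n]:
x[0] = -2
x[1] = -3
x[2] = 1
x[3] = 2
x[4] = 0
x[5] = -2

x = [-2, -3, 1, 2, 0, -2]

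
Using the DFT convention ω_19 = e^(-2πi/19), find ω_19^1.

ω_19^1 = e^(-2πi·1/19)
= cos(-2π·1/19) + i·sin(-2π·1/19)
= cos(-2π/19) + i·sin(-2π/19)

ω_19^1 = cos(-2π/19) + i·sin(-2π/19) = 0.9458-0.3247i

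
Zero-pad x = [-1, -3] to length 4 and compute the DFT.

Original 2-point DFT: [-4, 2]
Zero-padded 4-point DFT provides frequency interpolation.

DFT_4([x, 0, ...]) = [-4, -1+3i, 2, -1-3i]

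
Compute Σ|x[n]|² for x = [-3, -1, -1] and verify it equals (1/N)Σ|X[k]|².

Time domain:
Σ|x[n]|² = |-3|² + |-1|² + |-1|² = 11.0000

Frequency domain:
(1/3)Σ|X[k]|² = (1/3)(|-5|² + |-2|² + |-2|²) = (1/3)·33.0000 = 11.0000

Both sides agree, confirming Parseval's theorem.

Σ|x[n]|² = (1/N)Σ|X[k]|² = 11.0000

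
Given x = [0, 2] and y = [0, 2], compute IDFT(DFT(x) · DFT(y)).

(x ⊛ y)[n] = Σ(m=0 to 1) x[m] · y[(n-m) mod 2]

Computing each output sample:
(x ⊛ y)[0] = 4
(x ⊛ y)[1] = 0

x ⊛ y = [4, 0]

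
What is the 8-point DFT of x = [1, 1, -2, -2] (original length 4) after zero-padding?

Original 4-point DFT: [-2, 3-3i, 0, 3+3i]
Zero-padded 8-point DFT provides frequency interpolation.

DFT_8([x, 0, ...]) = [-2, 3.1213+2.7071i, 3-3i, -1.1213-1.2929i, 0, -1.1213+1.2929i, 3+3i, 3.1213-2.7071i]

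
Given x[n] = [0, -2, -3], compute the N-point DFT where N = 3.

X[k] = Σ(n=0 to 2) x[n] · ω_3^(nk)
where ω_3 = e^(-2πi/3)

Computing each X[k]:
X[0] = -5
X[1] = 2.5000-0.8660i
X[2] = 2.5000+0.8660i

X = [-5, 2.5000-0.8660i, 2.5000+0.8660i]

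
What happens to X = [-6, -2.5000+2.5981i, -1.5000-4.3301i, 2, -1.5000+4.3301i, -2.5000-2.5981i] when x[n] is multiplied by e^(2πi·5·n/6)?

Modulation property: DFT(ω_6^(-5n)·x[n]) = X[(k-5) mod 6], so circularly shift X by 5 positions.

X[k-5] = [-2.5000+2.5981i, -1.5000-4.3301i, 2, -1.5000+4.3301i, -2.5000-2.5981i, -6]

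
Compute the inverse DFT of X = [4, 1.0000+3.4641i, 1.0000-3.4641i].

x[n] = (1/3) Σ(k=0 to 2) X[k] · e^(2πikn/3)

Computing each x[n]:
x[0] = 2
x[1] = -1
x[2] = 3

x = [2, -1, 3]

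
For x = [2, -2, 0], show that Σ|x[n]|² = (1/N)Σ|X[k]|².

Time domain:
Σ|x[n]|² = |2|² + |-2|² + |0|² = 8.0000

Frequency domain:
(1/3)Σ|X[k]|² = (1/3)(|0|² + |3.0000+1.7321i|² + |3.0000-1.7321i|²) = (1/3)·24.0000 = 8.0000

Both sides agree, confirming Parseval's theorem.

Σ|x[n]|² = (1/N)Σ|X[k]|² = 8.0000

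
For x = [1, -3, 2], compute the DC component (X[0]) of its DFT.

X[0] = Σ(n=0 to 2) x[n] · ω_3^0 = Σ x[n]
= (1) + (-3) + (2)

X[0] = 0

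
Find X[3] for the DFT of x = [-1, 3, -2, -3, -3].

X[3] = Σ(n=0 to 4) x[n] · ω_5^(3n) where ω_5 = e^(-2πi/5)
= (-1)·ω_5^0 + (3)·ω_5^3 + (-2)·ω_5^6 + (-3)·ω_5^9 + (-3)·ω_5^12

X[3] = -2.5451+2.5757i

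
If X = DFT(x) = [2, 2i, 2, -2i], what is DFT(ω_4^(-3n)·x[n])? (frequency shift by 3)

Modulation property: DFT(ω_4^(-3n)·x[n]) = X[(k-3) mod 4], so circularly shift X by 3 positions.

X[k-3] = [2i, 2, -2i, 2]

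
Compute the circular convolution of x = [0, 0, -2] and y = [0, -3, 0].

(x ⊛ y)[n] = Σ(m=0 to 2) x[m] · y[(n-m) mod 3]

Computing each output sample:
(x ⊛ y)[0] = 6
(x ⊛ y)[1] = 0
(x ⊛ y)[2] = 0

x ⊛ y = [6, 0, 0]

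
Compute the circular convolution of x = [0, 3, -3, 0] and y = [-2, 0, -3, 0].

(x ⊛ y)[n] = Σ(m=0 to 3) x[m] · y[(n-m) mod 4]

Computing each output sample:
(x ⊛ y)[0] = 9
(x ⊛ y)[1] = -6
(x ⊛ y)[2] = 6
(x ⊛ y)[3] = -9

x ⊛ y = [9, -6, 6, -9]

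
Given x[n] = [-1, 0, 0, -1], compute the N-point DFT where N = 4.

X[k] = Σ(n=0 to 3) x[n] · ω_4^(nk)
where ω_4 = e^(-2πi/4)

Computing each X[k]:
X[0] = -2
X[1] = -1-1i
X[2] = 0
X[3] = -1+1i

X = [-2, -1-1i, 0, -1+1i]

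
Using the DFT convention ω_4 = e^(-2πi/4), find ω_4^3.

ω_4^3 = e^(-2πi·3/4)
= cos(-2π·3/4) + i·sin(-2π·3/4)
= cos(-6π/4) + i·sin(-6π/4)

ω_4^3 = cos(-6π/4) + i·sin(-6π/4) = 1i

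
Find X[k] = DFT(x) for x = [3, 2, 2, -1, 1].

X[k] = Σ(n=0 to 4) x[n] · ω_5^(nk)
where ω_5 = e^(-2πi/5)

Computing each X[k]:
X[0] = 7
X[1] = 3.1180-2.7144i
X[2] = 0.8820+2.2654i
X[3] = 0.8820-2.2654i
X[4] = 3.1180+2.7144i

X = [7, 3.1180-2.7144i, 0.8820+2.2654i, 0.8820-2.2654i, 3.1180+2.7144i]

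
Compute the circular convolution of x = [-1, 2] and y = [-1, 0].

(x ⊛ y)[n] = Σ(m=0 to 1) x[m] · y[(n-m) mod 2]

Computing each output sample:
(x ⊛ y)[0] = 1
(x ⊛ y)[1] = -2

x ⊛ y = [1, -2]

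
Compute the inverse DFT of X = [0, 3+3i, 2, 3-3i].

x[n] = (1/4) Σ(k=0 to 3) X[k] · e^(2πikn/4)

Computing each x[n]:
x[0] = 2
x[1] = -2
x[2] = -1
x[3] = 1

x = [2, -2, -1, 1]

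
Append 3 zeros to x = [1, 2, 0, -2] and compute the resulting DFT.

Original 4-point DFT: [1, 1-4i, 1, 1+4i]
Zero-padded 7-point DFT provides frequency interpolation.

DFT_7([x, 0, ...]) = [1, 4.0489-0.6959i, -0.6920-3.5135i, -0.3569+1.0821i, -0.3569-1.0821i, -0.6920+3.5135i, 4.0489+0.6959i]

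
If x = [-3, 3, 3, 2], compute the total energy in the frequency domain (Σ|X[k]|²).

Parseval: Σ|x[n]|² = (1/N)Σ|X[k]|², so Σ|X[k]|² = N·Σ|x[n]|² = 4·31.0000

Σ|X[k]|² = N·Σ|x[n]|² = 4·31.0000 = 124.0000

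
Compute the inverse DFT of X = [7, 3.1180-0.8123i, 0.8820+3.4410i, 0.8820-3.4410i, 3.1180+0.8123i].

x[n] = (1/5) Σ(k=0 to 4) X[k] · e^(2πikn/5)

Computing each x[n]:
x[0] = 3
x[1] = 1
x[2] = 2
x[3] = -1
x[4] = 2

x = [3, 1, 2, -1, 2]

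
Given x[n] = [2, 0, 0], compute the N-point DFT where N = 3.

X[k] = Σ(n=0 to 2) x[n] · ω_3^(nk)
where ω_3 = e^(-2πi/3)

Computing each X[k]:
X[0] = 2
X[1] = 2
X[2] = 2

X = [2, 2, 2]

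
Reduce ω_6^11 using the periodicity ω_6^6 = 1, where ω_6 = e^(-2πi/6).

Since ω_6^6 = 1, powers reduce modulo 6.
11 mod 6 = 5
So ω_6^11 = ω_6^5 = e^(-2πi·5/6)

ω_6^11 = ω_6^5 = 0.5000+0.8660i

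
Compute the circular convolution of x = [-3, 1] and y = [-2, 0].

(x ⊛ y)[n] = Σ(m=0 to 1) x[m] · y[(n-m) mod 2]

Computing each output sample:
(x ⊛ y)[0] = 6
(x ⊛ y)[1] = -2

x ⊛ y = [6, -2]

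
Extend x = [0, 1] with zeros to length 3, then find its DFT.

Original 2-point DFT: [1, -1]
Zero-padded 3-point DFT provides frequency interpolation.

DFT_3([x, 0, ...]) = [1, -0.5000-0.8660i, -0.5000+0.8660i]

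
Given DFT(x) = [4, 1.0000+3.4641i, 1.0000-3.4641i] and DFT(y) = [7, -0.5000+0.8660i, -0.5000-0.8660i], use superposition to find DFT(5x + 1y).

By linearity: DFT(5x + 1y) = 5·DFT(x) + 1·DFT(y)
= 5·[4, 1.0000+3.4641i, 1.0000-3.4641i] + 1·[7, -0.5000+0.8660i, -0.5000-0.8660i]

Computing element-wise:
Z[0] = 5·(4) + 1·(7) = 27
Z[1] = 5·(1.0000+3.4641i) + 1·(-0.5000+0.8660i) = 4.5000+18.1865i
Z[2] = 5·(1.0000-3.4641i) + 1·(-0.5000-0.8660i) = 4.5000-18.1865i

DFT(5x + 1y) = 5·X + 1·Y = [27, 4.5000+18.1865i, 4.5000-18.1865i]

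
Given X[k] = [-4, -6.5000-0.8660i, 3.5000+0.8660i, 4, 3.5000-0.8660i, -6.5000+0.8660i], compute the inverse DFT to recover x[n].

x[n] = (1/6) Σ(k=0 to 5) X[k] · e^(2πikn/6)

Computing each x[n]:
x[0] = -1
x[1] = -3
x[2] = 1
x[3] = 2
x[4] = 0
x[5] = -3

x = [-1, -3, 1, 2, 0, -3]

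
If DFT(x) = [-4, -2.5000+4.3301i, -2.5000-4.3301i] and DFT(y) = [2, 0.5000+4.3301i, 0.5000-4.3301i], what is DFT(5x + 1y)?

By linearity: DFT(5x + 1y) = 5·DFT(x) + 1·DFT(y)
= 5·[-4, -2.5000+4.3301i, -2.5000-4.3301i] + 1·[2, 0.5000+4.3301i, 0.5000-4.3301i]

Computing element-wise:
Z[0] = 5·(-4) + 1·(2) = -18
Z[1] = 5·(-2.5000+4.3301i) + 1·(0.5000+4.3301i) = -12.0000+25.9806i
Z[2] = 5·(-2.5000-4.3301i) + 1·(0.5000-4.3301i) = -12.0000-25.9806i

DFT(5x + 1y) = 5·X + 1·Y = [-18, -12.0000+25.9806i, -12.0000-25.9806i]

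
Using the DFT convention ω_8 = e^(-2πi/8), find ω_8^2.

ω_8^2 = e^(-2πi·2/8)
= cos(-2π·2/8) + i·sin(-2π·2/8)
= cos(-4π/8) + i·sin(-4π/8)

ω_8^2 = cos(-4π/8) + i·sin(-4π/8) = -1i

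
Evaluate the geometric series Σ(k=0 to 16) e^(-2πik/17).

Sum of all nth roots of unity equals 0 for n > 1 (geometric series with r ≠ 1).

0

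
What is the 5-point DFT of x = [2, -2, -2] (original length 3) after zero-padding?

Original 3-point DFT: [-2, 4, 4]
Zero-padded 5-point DFT provides frequency interpolation.

DFT_5([x, 0, ...]) = [-2, 3.0000+3.0777i, 3.0000-0.7265i, 3.0000+0.7265i, 3.0000-3.0777i]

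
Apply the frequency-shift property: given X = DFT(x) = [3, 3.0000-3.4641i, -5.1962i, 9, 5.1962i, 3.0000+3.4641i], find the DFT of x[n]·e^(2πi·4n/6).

Modulation property: DFT(ω_6^(-4n)·x[n]) = X[(k-4) mod 6], so circularly shift X by 4 positions.

X[k-4] = [-5.1962i, 9, 5.1962i, 3.0000+3.4641i, 3, 3.0000-3.4641i]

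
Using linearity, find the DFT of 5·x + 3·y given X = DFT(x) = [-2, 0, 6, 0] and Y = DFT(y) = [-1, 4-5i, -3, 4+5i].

By linearity: DFT(5x + 3y) = 5·DFT(x) + 3·DFT(y)
= 5·[-2, 0, 6, 0] + 3·[-1, 4-5i, -3, 4+5i]

Computing element-wise:
Z[0] = 5·(-2) + 3·(-1) = -13
Z[1] = 5·(0) + 3·(4-5i) = 12-15i
Z[2] = 5·(6) + 3·(-3) = 21
Z[3] = 5·(0) + 3·(4+5i) = 12+15i

DFT(5x + 3y) = 5·X + 3·Y = [-13, 12-15i, 21, 12+15i]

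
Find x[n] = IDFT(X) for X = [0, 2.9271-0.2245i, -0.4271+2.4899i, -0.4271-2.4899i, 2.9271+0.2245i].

x[n] = (1/5) Σ(k=0 to 4) X[k] · e^(2πikn/5)

Computing each x[n]:
x[0] = 1
x[1] = 0
x[2] = 0
x[3] = -2
x[4] = 1

x = [1, 0, 0, -2, 1]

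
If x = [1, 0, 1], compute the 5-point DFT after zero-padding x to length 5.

Original 3-point DFT: [2, 0.5000+0.8660i, 0.5000-0.8660i]
Zero-padded 5-point DFT provides frequency interpolation.

DFT_5([x, 0, ...]) = [2, 0.1910-0.5878i, 1.3090+0.9511i, 1.3090-0.9511i, 0.1910+0.5878i]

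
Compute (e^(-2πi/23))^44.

Since ω_23^23 = 1, powers reduce modulo 23.
44 mod 23 = 21
So ω_23^44 = ω_23^21 = e^(-2πi·21/23)

ω_23^44 = ω_23^21 = 0.8544+0.5196i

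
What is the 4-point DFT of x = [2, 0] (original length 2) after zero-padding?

Original 2-point DFT: [2, 2]
Zero-padded 4-point DFT provides frequency interpolation.

DFT_4([x, 0, ...]) = [2, 2, 2, 2]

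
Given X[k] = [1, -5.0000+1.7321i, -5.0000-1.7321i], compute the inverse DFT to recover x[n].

x[n] = (1/3) Σ(k=0 to 2) X[k] · e^(2πikn/3)

Computing each x[n]:
x[0] = -3
x[1] = 1
x[2] = 3

x = [-3, 1, 3]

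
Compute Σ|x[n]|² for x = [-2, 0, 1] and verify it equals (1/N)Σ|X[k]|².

Time domain:
Σ|x[n]|² = |-2|² + |0|² + |1|² = 5.0000

Frequency domain:
(1/3)Σ|X[k]|² = (1/3)(|-1|² + |-2.5000+0.8660i|² + |-2.5000-0.8660i|²) = (1/3)·15.0000 = 5.0000

Both sides agree, confirming Parseval's theorem.

Σ|x[n]|² = (1/N)Σ|X[k]|² = 5.0000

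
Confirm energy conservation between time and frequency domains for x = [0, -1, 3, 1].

Time domain:
Σ|x[n]|² = |0|² + |-1|² + |3|² + |1|² = 11.0000

Frequency domain:
(1/4)Σ|X[k]|² = (1/4)(|3|² + |-3+2i|² + |3|² + |-3-2i|²) = (1/4)·44.0000 = 11.0000

Both sides agree, confirming Parseval's theorem.

Σ|x[n]|² = (1/N)Σ|X[k]|² = 11.0000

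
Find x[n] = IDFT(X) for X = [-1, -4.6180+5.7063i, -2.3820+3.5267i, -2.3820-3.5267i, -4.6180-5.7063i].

x[n] = (1/5) Σ(k=0 to 4) X[k] · e^(2πikn/5)

Computing each x[n]:
x[0] = -3
x[1] = -3
x[2] = 1
x[3] = 1
x[4] = 3

x = [-3, -3, 1, 1, 3]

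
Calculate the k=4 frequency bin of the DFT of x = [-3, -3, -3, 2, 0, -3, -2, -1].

X[4] = Σ(n=0 to 7) x[n] · ω_8^(4n) where ω_8 = e^(-2πi/8)
= (-3)·ω_8^0 + (-3)·ω_8^4 + (-3)·ω_8^8 + (2)·ω_8^12 + (0)·ω_8^16 + (-3)·ω_8^20 + (-2)·ω_8^24 + (-1)·ω_8^28

X[4] = -3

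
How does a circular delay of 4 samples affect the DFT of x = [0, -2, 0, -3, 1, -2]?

Time shift by 4: X_shifted[k] = ω_6^(4k) · X[k]
Shifted x = [0, -3, 1, -2, 0, -2]

DFT(x[n-4]) = [-6, -1, 1.7321i, 8, -1.7321i, -1]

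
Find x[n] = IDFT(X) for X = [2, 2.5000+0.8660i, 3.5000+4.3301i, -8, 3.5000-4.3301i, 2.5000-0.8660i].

x[n] = (1/6) Σ(k=0 to 5) X[k] · e^(2πikn/6)

Computing each x[n]:
x[0] = 1
x[1] = 0
x[2] = -1
x[3] = 2
x[4] = -3
x[5] = 3

x = [1, 0, -1, 2, -3, 3]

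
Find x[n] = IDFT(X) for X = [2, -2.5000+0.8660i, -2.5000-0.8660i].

x[n] = (1/3) Σ(k=0 to 2) X[k] · e^(2πikn/3)

Computing each x[n]:
x[0] = -1
x[1] = 1
x[2] = 2

x = [-1, 1, 2]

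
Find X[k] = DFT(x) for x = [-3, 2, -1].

X[k] = Σ(n=0 to 2) x[n] · ω_3^(nk)
where ω_3 = e^(-2πi/3)

Computing each X[k]:
X[0] = -2
X[1] = -3.5000-2.5981i
X[2] = -3.5000+2.5981i

X = [-2, -3.5000-2.5981i, -3.5000+2.5981i]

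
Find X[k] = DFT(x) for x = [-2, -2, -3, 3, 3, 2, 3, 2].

X[k] = Σ(n=0 to 7) x[n] · ω_8^(nk)
where ω_8 = e^(-2πi/8)

Computing each X[k]:
X[0] = 6
X[1] = -8.5355+8.1213i
X[2] = 1+5i
X[3] = -1.4645-3.8787i
X[4] = -4
X[5] = -1.4645+3.8787i
X[6] = 1-5i
X[7] = -8.5355-8.1213i

X = [6, -8.5355+8.1213i, 1+5i, -1.4645-3.8787i, -4, -1.4645+3.8787i, 1-5i, -8.5355-8.1213i]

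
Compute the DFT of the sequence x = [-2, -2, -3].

X[k] = Σ(n=0 to 2) x[n] · ω_3^(nk)
where ω_3 = e^(-2πi/3)

Computing each X[k]:
X[0] = -7
X[1] = 0.5000-0.8660i
X[2] = 0.5000+0.8660i

X = [-7, 0.5000-0.8660i, 0.5000+0.8660i]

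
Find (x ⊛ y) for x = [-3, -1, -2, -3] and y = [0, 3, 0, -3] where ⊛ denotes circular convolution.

(x ⊛ y)[n] = Σ(m=0 to 3) x[m] · y[(n-m) mod 4]

Computing each output sample:
(x ⊛ y)[0] = -6
(x ⊛ y)[1] = -3
(x ⊛ y)[2] = 6
(x ⊛ y)[3] = 3

x ⊛ y = [-6, -3, 6, 3]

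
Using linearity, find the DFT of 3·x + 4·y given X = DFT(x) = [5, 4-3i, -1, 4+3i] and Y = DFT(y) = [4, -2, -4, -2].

By linearity: DFT(3x + 4y) = 3·DFT(x) + 4·DFT(y)
= 3·[5, 4-3i, -1, 4+3i] + 4·[4, -2, -4, -2]

Computing element-wise:
Z[0] = 3·(5) + 4·(4) = 31
Z[1] = 3·(4-3i) + 4·(-2) = 4-9i
Z[2] = 3·(-1) + 4·(-4) = -19
Z[3] = 3·(4+3i) + 4·(-2) = 4+9i

DFT(3x + 4y) = 3·X + 4·Y = [31, 4-9i, -19, 4+9i]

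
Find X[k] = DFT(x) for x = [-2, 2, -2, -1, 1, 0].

X[k] = Σ(n=0 to 5) x[n] · ω_6^(nk)
where ω_6 = e^(-2πi/6)

Computing each X[k]:
X[0] = -2
X[1] = 0.5000+0.8660i
X[2] = -3.5000-4.3301i
X[3] = -4
X[4] = -3.5000+4.3301i
X[5] = 0.5000-0.8660i

X = [-2, 0.5000+0.8660i, -3.5000-4.3301i, -4, -3.5000+4.3301i, 0.5000-0.8660i]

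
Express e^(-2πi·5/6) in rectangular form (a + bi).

ω_6^5 = e^(-2πi·5/6)
= cos(-2π·5/6) + i·sin(-2π·5/6)
= cos(-10π/6) + i·sin(-10π/6)

ω_6^5 = cos(-10π/6) + i·sin(-10π/6) = 0.5000+0.8660i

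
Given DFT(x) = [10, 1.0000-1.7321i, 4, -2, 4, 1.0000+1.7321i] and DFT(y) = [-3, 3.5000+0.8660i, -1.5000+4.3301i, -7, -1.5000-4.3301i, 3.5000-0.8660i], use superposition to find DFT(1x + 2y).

By linearity: DFT(1x + 2y) = 1·DFT(x) + 2·DFT(y)
= 1·[10, 1.0000-1.7321i, 4, -2, 4, 1.0000+1.7321i] + 2·[-3, 3.5000+0.8660i, -1.5000+4.3301i, -7, -1.5000-4.3301i, 3.5000-0.8660i]

Computing element-wise:
Z[0] = 1·(10) + 2·(-3) = 4
Z[1] = 1·(1.0000-1.7321i) + 2·(3.5000+0.8660i) = 8.0000-0.0001i
Z[2] = 1·(4) + 2·(-1.5000+4.3301i) = 1.0000+8.6602i
Z[3] = 1·(-2) + 2·(-7) = -16
Z[4] = 1·(4) + 2·(-1.5000-4.3301i) = 1.0000-8.6602i
Z[5] = 1·(1.0000+1.7321i) + 2·(3.5000-0.8660i) = 8.0000+0.0001i

DFT(1x + 2y) = 1·X + 2·Y = [4, 8.0000-0.0001i, 1.0000+8.6602i, -16, 1.0000-8.6602i, 8.0000+0.0001i]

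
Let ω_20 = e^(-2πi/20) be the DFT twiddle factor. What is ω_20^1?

ω_20^1 = e^(-2πi·1/20)
= cos(-2π·1/20) + i·sin(-2π·1/20)
= cos(-2π/20) + i·sin(-2π/20)

ω_20^1 = cos(-2π/20) + i·sin(-2π/20) = 0.9511-0.3090i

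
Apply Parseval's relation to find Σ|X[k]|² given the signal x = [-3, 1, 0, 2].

Parseval: Σ|x[n]|² = (1/N)Σ|X[k]|², so Σ|X[k]|² = N·Σ|x[n]|² = 4·14.0000

Σ|X[k]|² = N·Σ|x[n]|² = 4·14.0000 = 56.0000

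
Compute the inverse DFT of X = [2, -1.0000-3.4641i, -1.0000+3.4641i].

x[n] = (1/3) Σ(k=0 to 2) X[k] · e^(2πikn/3)

Computing each x[n]:
x[0] = 0
x[1] = 3
x[2] = -1

x = [0, 3, -1]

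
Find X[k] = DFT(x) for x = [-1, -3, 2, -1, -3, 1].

X[k] = Σ(n=0 to 5) x[n] · ω_6^(nk)
where ω_6 = e^(-2πi/6)

Computing each X[k]:
X[0] = -5
X[1] = -0.5000-0.8660i
X[2] = -0.5000+7.7942i
X[3] = 1
X[4] = -0.5000-7.7942i
X[5] = -0.5000+0.8660i

X = [-5, -0.5000-0.8660i, -0.5000+7.7942i, 1, -0.5000-7.7942i, -0.5000+0.8660i]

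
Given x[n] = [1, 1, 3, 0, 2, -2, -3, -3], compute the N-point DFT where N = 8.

X[k] = Σ(n=0 to 7) x[n] · ω_8^(nk)
where ω_8 = e^(-2πi/8)

Computing each X[k]:
X[0] = -1
X[1] = -1.0000-10.2426i
X[2] = 3-2i
X[3] = -1.0000+1.7574i
X[4] = 7
X[5] = -1.0000-1.7574i
X[6] = 3+2i
X[7] = -1.0000+10.2426i

X = [-1, -1.0000-10.2426i, 3-2i, -1.0000+1.7574i, 7, -1.0000-1.7574i, 3+2i, -1.0000+10.2426i]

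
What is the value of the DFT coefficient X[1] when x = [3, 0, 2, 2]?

X[1] = Σ(n=0 to 3) x[n] · ω_4^(1n) where ω_4 = e^(-2πi/4)
= (3)·ω_4^0 + (0)·ω_4^1 + (2)·ω_4^2 + (2)·ω_4^3

X[1] = 1+2i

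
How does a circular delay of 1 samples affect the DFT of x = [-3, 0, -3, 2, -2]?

Time shift by 1: X_shifted[k] = ω_5^(1k) · X[k]
Shifted x = [-2, -3, 0, -3, 2]

DFT(x[n-1]) = [-6, 0.1180+2.9919i, -2.1180+5.7921i, -2.1180-5.7921i, 0.1180-2.9919i]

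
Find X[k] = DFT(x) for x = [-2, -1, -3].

X[k] = Σ(n=0 to 2) x[n] · ω_3^(nk)
where ω_3 = e^(-2πi/3)

Computing each X[k]:
X[0] = -6
X[1] = -1.7321i
X[2] = 1.7321i

X = [-6, -1.7321i, 1.7321i]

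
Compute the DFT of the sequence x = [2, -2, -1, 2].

X[k] = Σ(n=0 to 3) x[n] · ω_4^(nk)
where ω_4 = e^(-2πi/4)

Computing each X[k]:
X[0] = 1
X[1] = 3+4i
X[2] = 1
X[3] = 3-4i

X = [1, 3+4i, 1, 3-4i]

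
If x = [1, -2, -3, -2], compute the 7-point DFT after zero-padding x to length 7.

Original 4-point DFT: [-6, 4, 2, 4]
Zero-padded 7-point DFT provides frequency interpolation.

DFT_7([x, 0, ...]) = [-6, 2.2225+5.3562i, 2.9010-0.9155i, 1.3765+0.4721i, 1.3765-0.4721i, 2.9010+0.9155i, 2.2225-5.3562i]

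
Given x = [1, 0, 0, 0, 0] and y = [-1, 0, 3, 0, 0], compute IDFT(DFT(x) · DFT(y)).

(x ⊛ y)[n] = Σ(m=0 to 4) x[m] · y[(n-m) mod 5]

Computing each output sample:
(x ⊛ y)[0] = -1
(x ⊛ y)[1] = 0
(x ⊛ y)[2] = 3
(x ⊛ y)[3] = 0
(x ⊛ y)[4] = 0

x ⊛ y = [-1, 0, 3, 0, 0]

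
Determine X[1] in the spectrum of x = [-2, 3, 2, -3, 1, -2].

X[1] = Σ(n=0 to 5) x[n] · ω_6^(1n) where ω_6 = e^(-2πi/6)
= (-2)·ω_6^0 + (3)·ω_6^1 + (2)·ω_6^2 + (-3)·ω_6^3 + (1)·ω_6^4 + (-2)·ω_6^5

X[1] = -5.1962i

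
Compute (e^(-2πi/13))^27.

Since ω_13^13 = 1, powers reduce modulo 13.
27 mod 13 = 1
So ω_13^27 = ω_13^1 = e^(-2πi·1/13)

ω_13^27 = ω_13^1 = 0.8855-0.4647i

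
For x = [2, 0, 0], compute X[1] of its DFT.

X[1] = Σ(n=0 to 2) x[n] · ω_3^(1n) where ω_3 = e^(-2πi/3)
= (2)·ω_3^0 + (0)·ω_3^1 + (0)·ω_3^2

X[1] = 2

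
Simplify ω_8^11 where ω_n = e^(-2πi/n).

Since ω_8^8 = 1, powers reduce modulo 8.
11 mod 8 = 3
So ω_8^11 = ω_8^3 = e^(-2πi·3/8)

ω_8^11 = ω_8^3 = -0.7071-0.7071i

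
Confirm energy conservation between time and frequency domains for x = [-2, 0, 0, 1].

Time domain:
Σ|x[n]|² = |-2|² + |0|² + |0|² + |1|² = 5.0000

Frequency domain:
(1/4)Σ|X[k]|² = (1/4)(|-1|² + |-2+1i|² + |-3|² + |-2-1i|²) = (1/4)·20.0000 = 5.0000

Both sides agree, confirming Parseval's theorem.

Σ|x[n]|² = (1/N)Σ|X[k]|² = 5.0000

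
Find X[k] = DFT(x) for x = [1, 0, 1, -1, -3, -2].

X[k] = Σ(n=0 to 5) x[n] · ω_6^(nk)
where ω_6 = e^(-2πi/6)

Computing each X[k]:
X[0] = -4
X[1] = 2.0000-5.1962i
X[2] = 2.0000+1.7321i
X[3] = 2
X[4] = 2.0000-1.7321i
X[5] = 2.0000+5.1962i

X = [-4, 2.0000-5.1962i, 2.0000+1.7321i, 2, 2.0000-1.7321i, 2.0000+5.1962i]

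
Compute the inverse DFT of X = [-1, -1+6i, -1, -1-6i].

x[n] = (1/4) Σ(k=0 to 3) X[k] · e^(2πikn/4)

Computing each x[n]:
x[0] = -1
x[1] = -3
x[2] = 0
x[3] = 3

x = [-1, -3, 0, 3]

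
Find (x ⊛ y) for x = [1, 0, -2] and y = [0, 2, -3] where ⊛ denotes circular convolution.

(x ⊛ y)[n] = Σ(m=0 to 2) x[m] · y[(n-m) mod 3]

Computing each output sample:
(x ⊛ y)[0] = -4
(x ⊛ y)[1] = 8
(x ⊛ y)[2] = -3

x ⊛ y = [-4, 8, -3]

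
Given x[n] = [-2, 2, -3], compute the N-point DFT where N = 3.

X[k] = Σ(n=0 to 2) x[n] · ω_3^(nk)
where ω_3 = e^(-2πi/3)

Computing each X[k]:
X[0] = -3
X[1] = -1.5000-4.3301i
X[2] = -1.5000+4.3301i

X = [-3, -1.5000-4.3301i, -1.5000+4.3301i]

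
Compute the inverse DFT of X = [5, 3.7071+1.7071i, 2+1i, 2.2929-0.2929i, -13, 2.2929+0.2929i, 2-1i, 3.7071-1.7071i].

x[n] = (1/8) Σ(k=0 to 7) X[k] · e^(2πikn/8)

Computing each x[n]:
x[0] = 1
x[1] = 2
x[2] = -2
x[3] = 2
x[4] = -2
x[5] = 2
x[6] = -1
x[7] = 3

x = [1, 2, -2, 2, -2, 2, -1, 3]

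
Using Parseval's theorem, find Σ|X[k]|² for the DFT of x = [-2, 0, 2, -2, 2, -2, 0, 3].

Parseval: Σ|x[n]|² = (1/N)Σ|X[k]|², so Σ|X[k]|² = N·Σ|x[n]|² = 8·29.0000

Σ|X[k]|² = N·Σ|x[n]|² = 8·29.0000 = 232.0000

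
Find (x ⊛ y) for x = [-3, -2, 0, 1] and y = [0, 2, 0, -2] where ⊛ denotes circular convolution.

(x ⊛ y)[n] = Σ(m=0 to 3) x[m] · y[(n-m) mod 4]

Computing each output sample:
(x ⊛ y)[0] = 6
(x ⊛ y)[1] = -6
(x ⊛ y)[2] = -6
(x ⊛ y)[3] = 6

x ⊛ y = [6, -6, -6, 6]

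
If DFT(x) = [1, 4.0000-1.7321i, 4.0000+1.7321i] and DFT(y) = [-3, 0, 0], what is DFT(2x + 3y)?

By linearity: DFT(2x + 3y) = 2·DFT(x) + 3·DFT(y)
= 2·[1, 4.0000-1.7321i, 4.0000+1.7321i] + 3·[-3, 0, 0]

Computing element-wise:
Z[0] = 2·(1) + 3·(-3) = -7
Z[1] = 2·(4.0000-1.7321i) + 3·(0) = 8.0000-3.4642i
Z[2] = 2·(4.0000+1.7321i) + 3·(0) = 8.0000+3.4642i

DFT(2x + 3y) = 2·X + 3·Y = [-7, 8.0000-3.4642i, 8.0000+3.4642i]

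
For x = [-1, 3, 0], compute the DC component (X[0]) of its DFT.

X[0] = Σ(n=0 to 2) x[n] · ω_3^0 = Σ x[n]
= (-1) + (3) + (0)

X[0] = 2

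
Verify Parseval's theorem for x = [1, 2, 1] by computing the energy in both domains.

Time domain:
Σ|x[n]|² = |1|² + |2|² + |1|² = 6.0000

Frequency domain:
(1/3)Σ|X[k]|² = (1/3)(|4|² + |-0.5000-0.8660i|² + |-0.5000+0.8660i|²) = (1/3)·18.0000 = 6.0000

Both sides agree, confirming Parseval's theorem.

Σ|x[n]|² = (1/N)Σ|X[k]|² = 6.0000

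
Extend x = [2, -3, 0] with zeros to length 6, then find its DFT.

Original 3-point DFT: [-1, 3.5000+2.5981i, 3.5000-2.5981i]
Zero-padded 6-point DFT provides frequency interpolation.

DFT_6([x, 0, ...]) = [-1, 0.5000+2.5981i, 3.5000+2.5981i, 5, 3.5000-2.5981i, 0.5000-2.5981i]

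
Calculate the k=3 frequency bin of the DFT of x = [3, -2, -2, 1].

X[3] = Σ(n=0 to 3) x[n] · ω_4^(3n) where ω_4 = e^(-2πi/4)
= (3)·ω_4^0 + (-2)·ω_4^3 + (-2)·ω_4^6 + (1)·ω_4^9

X[3] = 5-3i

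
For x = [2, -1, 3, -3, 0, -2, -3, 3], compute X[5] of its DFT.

X[5] = Σ(n=0 to 7) x[n] · ω_8^(5n) where ω_8 = e^(-2πi/8)
= (2)·ω_8^0 + (-1)·ω_8^5 + (3)·ω_8^10 + (-3)·ω_8^15 + (0)·ω_8^20 + (-2)·ω_8^25 + (-3)·ω_8^30 + (3)·ω_8^35

X[5] = -2.9497-9.5355i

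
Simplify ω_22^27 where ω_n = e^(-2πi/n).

Since ω_22^22 = 1, powers reduce modulo 22.
27 mod 22 = 5
So ω_22^27 = ω_22^5 = e^(-2πi·5/22)

ω_22^27 = ω_22^5 = 0.1423-0.9898i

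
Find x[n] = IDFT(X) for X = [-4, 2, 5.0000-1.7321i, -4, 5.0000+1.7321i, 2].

x[n] = (1/6) Σ(k=0 to 5) X[k] · e^(2πikn/6)

Computing each x[n]:
x[0] = 1
x[1] = 0
x[2] = -3
x[3] = 1
x[4] = -2
x[5] = -1

x = [1, 0, -3, 1, -2, -1]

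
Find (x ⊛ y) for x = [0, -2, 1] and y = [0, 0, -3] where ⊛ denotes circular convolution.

(x ⊛ y)[n] = Σ(m=0 to 2) x[m] · y[(n-m) mod 3]

Computing each output sample:
(x ⊛ y)[0] = 6
(x ⊛ y)[1] = -3
(x ⊛ y)[2] = 0

x ⊛ y = [6, -3, 0]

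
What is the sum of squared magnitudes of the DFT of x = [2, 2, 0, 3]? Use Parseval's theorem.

Parseval: Σ|x[n]|² = (1/N)Σ|X[k]|², so Σ|X[k]|² = N·Σ|x[n]|² = 4·17.0000

Σ|X[k]|² = N·Σ|x[n]|² = 4·17.0000 = 68.0000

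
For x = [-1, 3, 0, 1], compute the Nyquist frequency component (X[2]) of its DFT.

X[2] = Σ(n=0 to 3) x[n] · ω_4^(2n) where ω_4 = e^(-2πi/4)
= (-1)·ω_4^0 + (3)·ω_4^2 + (0)·ω_4^4 + (1)·ω_4^6

X[2] = -5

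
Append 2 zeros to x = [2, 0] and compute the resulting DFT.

Original 2-point DFT: [2, 2]
Zero-padded 4-point DFT provides frequency interpolation.

DFT_4([x, 0, ...]) = [2, 2, 2, 2]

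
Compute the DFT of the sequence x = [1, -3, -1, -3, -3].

X[k] = Σ(n=0 to 4) x[n] · ω_5^(nk)
where ω_5 = e^(-2πi/5)

Computing each X[k]:
X[0] = -9
X[1] = 2.3820-1.1756i
X[2] = 4.6180+1.9021i
X[3] = 4.6180-1.9021i
X[4] = 2.3820+1.1756i

X = [-9, 2.3820-1.1756i, 4.6180+1.9021i, 4.6180-1.9021i, 2.3820+1.1756i]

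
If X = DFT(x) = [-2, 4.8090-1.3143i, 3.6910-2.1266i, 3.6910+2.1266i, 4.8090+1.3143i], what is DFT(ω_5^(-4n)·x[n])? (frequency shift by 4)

Modulation property: DFT(ω_5^(-4n)·x[n]) = X[(k-4) mod 5], so circularly shift X by 4 positions.

X[k-4] = [4.8090-1.3143i, 3.6910-2.1266i, 3.6910+2.1266i, 4.8090+1.3143i, -2]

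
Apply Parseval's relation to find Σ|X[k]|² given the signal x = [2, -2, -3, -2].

Parseval: Σ|x[n]|² = (1/N)Σ|X[k]|², so Σ|X[k]|² = N·Σ|x[n]|² = 4·21.0000

Σ|X[k]|² = N·Σ|x[n]|² = 4·21.0000 = 84.0000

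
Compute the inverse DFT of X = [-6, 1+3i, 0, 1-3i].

x[n] = (1/4) Σ(k=0 to 3) X[k] · e^(2πikn/4)

Computing each x[n]:
x[0] = -1
x[1] = -3
x[2] = -2
x[3] = 0

x = [-1, -3, -2, 0]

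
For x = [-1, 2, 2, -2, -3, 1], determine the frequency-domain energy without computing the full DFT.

Parseval: Σ|x[n]|² = (1/N)Σ|X[k]|², so Σ|X[k]|² = N·Σ|x[n]|² = 6·23.0000

Σ|X[k]|² = N·Σ|x[n]|² = 6·23.0000 = 138.0000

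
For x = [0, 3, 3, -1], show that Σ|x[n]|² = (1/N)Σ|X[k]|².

Time domain:
Σ|x[n]|² = |0|² + |3|² + |3|² + |-1|² = 19.0000

Frequency domain:
(1/4)Σ|X[k]|² = (1/4)(|5|² + |-3-4i|² + |1|² + |-3+4i|²) = (1/4)·76.0000 = 19.0000

Both sides agree, confirming Parseval's theorem.

Σ|x[n]|² = (1/N)Σ|X[k]|² = 19.0000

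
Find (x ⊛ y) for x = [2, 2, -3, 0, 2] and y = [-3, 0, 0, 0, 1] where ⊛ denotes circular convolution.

(x ⊛ y)[n] = Σ(m=0 to 4) x[m] · y[(n-m) mod 5]

Computing each output sample:
(x ⊛ y)[0] = -4
(x ⊛ y)[1] = -9
(x ⊛ y)[2] = 9
(x ⊛ y)[3] = 2
(x ⊛ y)[4] = -4

x ⊛ y = [-4, -9, 9, 2, -4]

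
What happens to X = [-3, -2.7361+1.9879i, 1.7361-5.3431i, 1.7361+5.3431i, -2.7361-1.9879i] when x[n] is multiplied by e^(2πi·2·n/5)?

Modulation property: DFT(ω_5^(-2n)·x[n]) = X[(k-2) mod 5], so circularly shift X by 2 positions.

X[k-2] = [1.7361+5.3431i, -2.7361-1.9879i, -3, -2.7361+1.9879i, 1.7361-5.3431i]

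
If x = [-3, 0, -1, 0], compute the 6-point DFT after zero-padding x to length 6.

Original 4-point DFT: [-4, -2, -4, -2]
Zero-padded 6-point DFT provides frequency interpolation.

DFT_6([x, 0, ...]) = [-4, -2.5000+0.8660i, -2.5000-0.8660i, -4, -2.5000+0.8660i, -2.5000-0.8660i]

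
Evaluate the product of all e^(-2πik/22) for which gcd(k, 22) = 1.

The primitive 22nd roots of unity are ω_22^k for k coprime to 22: k ∈ {1, 3, 5, 7, 9, 13, 15, 17, 19, 21}
Their product equals the constant term of the cyclotomic polynomial Φ_22(x) up to sign.
For n ≥ 3, the product of all primitive nth roots of unity is 1. (For n=1 it is 1; for n=2 it is -1.)

1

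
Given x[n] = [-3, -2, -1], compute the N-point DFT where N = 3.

X[k] = Σ(n=0 to 2) x[n] · ω_3^(nk)
where ω_3 = e^(-2πi/3)

Computing each X[k]:
X[0] = -6
X[1] = -1.5000+0.8660i
X[2] = -1.5000-0.8660i

X = [-6, -1.5000+0.8660i, -1.5000-0.8660i]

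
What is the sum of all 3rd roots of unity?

Sum of all nth roots of unity equals 0 for n > 1 (geometric series with r ≠ 1).

0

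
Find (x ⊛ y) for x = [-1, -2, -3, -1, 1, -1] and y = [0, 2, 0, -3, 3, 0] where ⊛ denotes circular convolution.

(x ⊛ y)[n] = Σ(m=0 to 5) x[m] · y[(n-m) mod 6]

Computing each output sample:
(x ⊛ y)[0] = -8
(x ⊛ y)[1] = -8
(x ⊛ y)[2] = 2
(x ⊛ y)[3] = -6
(x ⊛ y)[4] = 1
(x ⊛ y)[5] = 5

x ⊛ y = [-8, -8, 2, -6, 1, 5]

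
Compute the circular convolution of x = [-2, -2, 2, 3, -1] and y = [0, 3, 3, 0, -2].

(x ⊛ y)[n] = Σ(m=0 to 4) x[m] · y[(n-m) mod 5]

Computing each output sample:
(x ⊛ y)[0] = 10
(x ⊛ y)[1] = -13
(x ⊛ y)[2] = -18
(x ⊛ y)[3] = 2
(x ⊛ y)[4] = 19

x ⊛ y = [10, -13, -18, 2, 19]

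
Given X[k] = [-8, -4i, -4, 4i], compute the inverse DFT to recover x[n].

x[n] = (1/4) Σ(k=0 to 3) X[k] · e^(2πikn/4)

Computing each x[n]:
x[0] = -3
x[1] = 1
x[2] = -3
x[3] = -3

x = [-3, 1, -3, -3]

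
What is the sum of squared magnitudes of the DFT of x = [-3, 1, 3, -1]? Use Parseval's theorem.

Parseval: Σ|x[n]|² = (1/N)Σ|X[k]|², so Σ|X[k]|² = N·Σ|x[n]|² = 4·20.0000

Σ|X[k]|² = N·Σ|x[n]|² = 4·20.0000 = 80.0000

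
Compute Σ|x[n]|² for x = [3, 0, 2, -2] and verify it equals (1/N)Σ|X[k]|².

Time domain:
Σ|x[n]|² = |3|² + |0|² + |2|² + |-2|² = 17.0000

Frequency domain:
(1/4)Σ|X[k]|² = (1/4)(|3|² + |1-2i|² + |7|² + |1+2i|²) = (1/4)·68.0000 = 17.0000

Both sides agree, confirming Parseval's theorem.

Σ|x[n]|² = (1/N)Σ|X[k]|² = 17.0000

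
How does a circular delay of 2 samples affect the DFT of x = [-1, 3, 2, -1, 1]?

Time shift by 2: X_shifted[k] = ω_5^(2k) · X[k]
Shifted x = [-1, 1, -1, 3, 2]

DFT(x[n-2]) = [4, -1.6910+3.3022i, -2.8090-3.2164i, -2.8090+3.2164i, -1.6910-3.3022i]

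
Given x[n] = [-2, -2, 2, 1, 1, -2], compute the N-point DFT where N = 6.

X[k] = Σ(n=0 to 5) x[n] · ω_6^(nk)
where ω_6 = e^(-2πi/6)

Computing each X[k]:
X[0] = -2
X[1] = -6.5000-0.8660i
X[2] = -0.5000+0.8660i
X[3] = 4
X[4] = -0.5000-0.8660i
X[5] = -6.5000+0.8660i

X = [-2, -6.5000-0.8660i, -0.5000+0.8660i, 4, -0.5000-0.8660i, -6.5000+0.8660i]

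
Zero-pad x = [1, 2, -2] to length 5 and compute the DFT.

Original 3-point DFT: [1, 1.0000-3.4641i, 1.0000+3.4641i]
Zero-padded 5-point DFT provides frequency interpolation.

DFT_5([x, 0, ...]) = [1, 3.2361-0.7265i, -1.2361-3.0777i, -1.2361+3.0777i, 3.2361+0.7265i]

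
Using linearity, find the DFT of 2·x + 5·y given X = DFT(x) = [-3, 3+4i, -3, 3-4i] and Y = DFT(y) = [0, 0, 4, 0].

By linearity: DFT(2x + 5y) = 2·DFT(x) + 5·DFT(y)
= 2·[-3, 3+4i, -3, 3-4i] + 5·[0, 0, 4, 0]

Computing element-wise:
Z[0] = 2·(-3) + 5·(0) = -6
Z[1] = 2·(3+4i) + 5·(0) = 6+8i
Z[2] = 2·(-3) + 5·(4) = 14
Z[3] = 2·(3-4i) + 5·(0) = 6-8i

DFT(2x + 5y) = 2·X + 5·Y = [-6, 6+8i, 14, 6-8i]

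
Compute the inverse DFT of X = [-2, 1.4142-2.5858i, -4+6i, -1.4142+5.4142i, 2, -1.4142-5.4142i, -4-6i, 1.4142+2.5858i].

x[n] = (1/8) Σ(k=0 to 7) X[k] · e^(2πikn/8)

Computing each x[n]:
x[0] = -1
x[1] = -2
x[2] = 3
x[3] = 0
x[4] = -1
x[5] = -2
x[6] = -1
x[7] = 2

x = [-1, -2, 3, 0, -1, -2, -1, 2]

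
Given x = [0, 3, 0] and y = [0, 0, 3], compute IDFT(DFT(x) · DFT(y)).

(x ⊛ y)[n] = Σ(m=0 to 2) x[m] · y[(n-m) mod 3]

Computing each output sample:
(x ⊛ y)[0] = 9
(x ⊛ y)[1] = 0
(x ⊛ y)[2] = 0

x ⊛ y = [9, 0, 0]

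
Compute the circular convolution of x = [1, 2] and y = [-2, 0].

(x ⊛ y)[n] = Σ(m=0 to 1) x[m] · y[(n-m) mod 2]

Computing each output sample:
(x ⊛ y)[0] = -2
(x ⊛ y)[1] = -4

x ⊛ y = [-2, -4]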